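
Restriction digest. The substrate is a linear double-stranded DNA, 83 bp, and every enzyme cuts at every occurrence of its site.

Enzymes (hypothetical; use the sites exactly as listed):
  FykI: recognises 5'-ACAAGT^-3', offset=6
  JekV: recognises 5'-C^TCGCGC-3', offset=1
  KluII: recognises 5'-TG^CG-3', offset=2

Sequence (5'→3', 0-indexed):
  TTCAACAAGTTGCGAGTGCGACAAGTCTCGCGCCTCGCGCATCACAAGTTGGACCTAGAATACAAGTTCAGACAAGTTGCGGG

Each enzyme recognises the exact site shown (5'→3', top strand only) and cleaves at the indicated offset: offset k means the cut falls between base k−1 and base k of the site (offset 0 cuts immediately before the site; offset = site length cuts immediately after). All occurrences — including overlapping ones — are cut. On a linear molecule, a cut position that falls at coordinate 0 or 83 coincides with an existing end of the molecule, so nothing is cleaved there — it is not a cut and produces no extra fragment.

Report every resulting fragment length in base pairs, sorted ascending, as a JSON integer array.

[1,2,2,4,6,7,8,10,10,15,18]

Site scan:
  FykI (ACAAGT, off=6): starts [4, 20, 43, 61, 71] → cuts [10, 26, 49, 67, 77]
  JekV (CTCGCGC, off=1): starts [26, 33] → cuts [27, 34]
  KluII (TGCG, off=2): starts [10, 16, 77] → cuts [12, 18, 79]

All cut coordinates (distinct, sorted): [10, 12, 18, 26, 27, 34, 49, 67, 77, 79]

Fragment lengths:
  [0,10): 10 bp
  [10,12): 2 bp
  [12,18): 6 bp
  [18,26): 8 bp
  [26,27): 1 bp
  [27,34): 7 bp
  [34,49): 15 bp
  [49,67): 18 bp
  [67,77): 10 bp
  [77,79): 2 bp
  [79,83): 4 bp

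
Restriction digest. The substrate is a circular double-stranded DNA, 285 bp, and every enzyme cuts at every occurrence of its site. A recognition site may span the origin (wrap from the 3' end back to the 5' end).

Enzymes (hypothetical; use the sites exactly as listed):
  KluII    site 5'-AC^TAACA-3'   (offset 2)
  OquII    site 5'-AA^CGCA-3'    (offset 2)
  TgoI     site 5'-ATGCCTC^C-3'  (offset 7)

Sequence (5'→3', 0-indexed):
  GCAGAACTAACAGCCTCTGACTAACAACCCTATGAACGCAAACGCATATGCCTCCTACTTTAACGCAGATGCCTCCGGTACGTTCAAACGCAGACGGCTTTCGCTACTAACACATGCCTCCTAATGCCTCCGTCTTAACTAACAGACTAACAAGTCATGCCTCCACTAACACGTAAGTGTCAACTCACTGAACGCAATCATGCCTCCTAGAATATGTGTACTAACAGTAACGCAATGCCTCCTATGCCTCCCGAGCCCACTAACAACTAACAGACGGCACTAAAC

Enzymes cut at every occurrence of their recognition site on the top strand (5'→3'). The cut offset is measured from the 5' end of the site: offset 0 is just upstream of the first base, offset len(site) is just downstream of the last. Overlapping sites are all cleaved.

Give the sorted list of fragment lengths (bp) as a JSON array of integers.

[3,6,7,8,8,9,9,9,9,10,10,11,12,12,13,13,14,14,15,15,16,17,19,26]

Scan for sites:
  KluII (ACTAACA, off=2): starts [5, 19, 105, 137, 145, 164, 219, 258, 265] → cuts [7, 21, 107, 139, 147, 166, 221, 260, 267]
  OquII (AACGCA, off=2): starts [34, 40, 61, 86, 190, 228, 282] → cuts [36, 42, 63, 88, 192, 230, 284]
  TgoI (ATGCCTCC, off=7): starts [47, 68, 113, 123, 156, 199, 234, 243] → cuts [54, 75, 120, 130, 163, 206, 241, 250]

All cut coordinates (distinct, sorted): [7, 21, 36, 42, 54, 63, 75, 88, 107, 120, 130, 139, 147, 163, 166, 192, 206, 221, 230, 241, 250, 260, 267, 284]

Fragments:
  7→21: 14 bp
  21→36: 15 bp
  36→42: 6 bp
  42→54: 12 bp
  54→63: 9 bp
  63→75: 12 bp
  75→88: 13 bp
  88→107: 19 bp
  107→120: 13 bp
  120→130: 10 bp
  130→139: 9 bp
  139→147: 8 bp
  147→163: 16 bp
  163→166: 3 bp
  166→192: 26 bp
  192→206: 14 bp
  206→221: 15 bp
  221→230: 9 bp
  230→241: 11 bp
  241→250: 9 bp
  250→260: 10 bp
  260→267: 7 bp
  267→284: 17 bp
  284→7 (wrap): 285-284+7 = 8 bp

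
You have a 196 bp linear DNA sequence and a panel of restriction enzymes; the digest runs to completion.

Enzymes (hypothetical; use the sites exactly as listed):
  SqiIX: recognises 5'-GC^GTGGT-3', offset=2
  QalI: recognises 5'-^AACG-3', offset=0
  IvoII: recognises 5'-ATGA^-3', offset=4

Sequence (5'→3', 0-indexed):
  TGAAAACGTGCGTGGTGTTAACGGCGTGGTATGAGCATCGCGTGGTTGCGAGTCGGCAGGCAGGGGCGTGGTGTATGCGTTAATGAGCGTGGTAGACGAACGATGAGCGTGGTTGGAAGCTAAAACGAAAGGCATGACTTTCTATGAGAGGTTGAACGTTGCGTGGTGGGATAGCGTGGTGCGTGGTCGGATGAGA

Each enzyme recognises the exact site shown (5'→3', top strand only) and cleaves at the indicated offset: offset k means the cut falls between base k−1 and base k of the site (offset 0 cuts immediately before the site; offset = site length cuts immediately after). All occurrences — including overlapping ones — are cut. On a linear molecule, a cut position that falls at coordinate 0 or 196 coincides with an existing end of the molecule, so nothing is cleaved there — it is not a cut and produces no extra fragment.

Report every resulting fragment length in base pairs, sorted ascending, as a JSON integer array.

[2,2,2,4,6,7,7,7,7,8,8,8,9,10,10,12,13,14,15,19,26]

Scan for sites:
  SqiIX GCGTGGT/2: at [9, 23, 39, 65, 86, 106, 160, 173, 180] ⇒ [11, 25, 41, 67, 88, 108, 162, 175, 182]
  QalI AACG/0: at [4, 19, 98, 123, 154] ⇒ [4, 19, 98, 123, 154]
  IvoII ATGA/4: at [30, 82, 102, 133, 143, 190] ⇒ [34, 86, 106, 137, 147, 194]

Pooled cuts: [4, 11, 19, 25, 34, 41, 67, 86, 88, 98, 106, 108, 123, 137, 147, 154, 162, 175, 182, 194]

Fragment lengths:
  [0,4): 4 bp
  [4,11): 7 bp
  [11,19): 8 bp
  [19,25): 6 bp
  [25,34): 9 bp
  [34,41): 7 bp
  [41,67): 26 bp
  [67,86): 19 bp
  [86,88): 2 bp
  [88,98): 10 bp
  [98,106): 8 bp
  [106,108): 2 bp
  [108,123): 15 bp
  [123,137): 14 bp
  [137,147): 10 bp
  [147,154): 7 bp
  [154,162): 8 bp
  [162,175): 13 bp
  [175,182): 7 bp
  [182,194): 12 bp
  [194,196): 2 bp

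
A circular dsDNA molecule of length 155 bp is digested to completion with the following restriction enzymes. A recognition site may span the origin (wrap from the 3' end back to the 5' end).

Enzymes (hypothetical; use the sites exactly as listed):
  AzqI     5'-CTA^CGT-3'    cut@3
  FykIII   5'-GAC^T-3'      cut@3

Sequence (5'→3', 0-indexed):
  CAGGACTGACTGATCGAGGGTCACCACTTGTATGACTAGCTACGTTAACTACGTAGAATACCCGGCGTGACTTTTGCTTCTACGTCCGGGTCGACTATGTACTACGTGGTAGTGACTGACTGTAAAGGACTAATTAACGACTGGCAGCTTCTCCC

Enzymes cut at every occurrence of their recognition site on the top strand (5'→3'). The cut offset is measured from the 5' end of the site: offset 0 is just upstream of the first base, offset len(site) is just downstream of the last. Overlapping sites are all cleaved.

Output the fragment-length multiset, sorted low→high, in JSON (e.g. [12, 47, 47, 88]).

[4,4,6,9,9,10,11,11,12,13,20,20,26]

Scan for sites:
  AzqI CTACGT/3: at [39, 48, 79, 101] ⇒ [42, 51, 82, 104]
  FykIII GACT/3: at [3, 7, 33, 68, 92, 113, 117, 127, 138] ⇒ [6, 10, 36, 71, 95, 116, 120, 130, 141]

All cut coordinates (distinct, sorted): [6, 10, 36, 42, 51, 71, 82, 95, 104, 116, 120, 130, 141]

Fragment lengths:
  6→10: 4 bp
  10→36: 26 bp
  36→42: 6 bp
  42→51: 9 bp
  51→71: 20 bp
  71→82: 11 bp
  82→95: 13 bp
  95→104: 9 bp
  104→116: 12 bp
  116→120: 4 bp
  120→130: 10 bp
  130→141: 11 bp
  141→6 (wrap): 155-141+6 = 20 bp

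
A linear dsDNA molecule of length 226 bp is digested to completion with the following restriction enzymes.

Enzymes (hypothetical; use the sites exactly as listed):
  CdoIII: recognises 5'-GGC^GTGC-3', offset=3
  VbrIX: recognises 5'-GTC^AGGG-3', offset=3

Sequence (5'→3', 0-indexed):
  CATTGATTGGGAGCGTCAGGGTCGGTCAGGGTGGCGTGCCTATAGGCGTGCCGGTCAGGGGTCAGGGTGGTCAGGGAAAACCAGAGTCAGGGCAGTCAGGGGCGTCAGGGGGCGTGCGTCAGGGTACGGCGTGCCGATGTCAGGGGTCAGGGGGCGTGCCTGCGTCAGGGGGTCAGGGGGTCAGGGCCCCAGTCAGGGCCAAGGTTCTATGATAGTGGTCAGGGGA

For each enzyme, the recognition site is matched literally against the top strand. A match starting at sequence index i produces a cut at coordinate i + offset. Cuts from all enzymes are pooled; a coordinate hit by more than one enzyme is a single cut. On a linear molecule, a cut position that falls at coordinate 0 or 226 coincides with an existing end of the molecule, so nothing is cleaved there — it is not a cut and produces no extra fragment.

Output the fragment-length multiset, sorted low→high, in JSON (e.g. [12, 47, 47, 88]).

[6,7,7,7,7,7,8,8,8,9,9,9,9,10,10,11,11,12,12,16,17,26]

Site scan:
  CdoIII GGCGTGC/3: at [32, 44, 110, 127, 152] ⇒ [35, 47, 113, 130, 155]
  VbrIX GTCAGGG/3: at [14, 24, 53, 60, 69, 85, 94, 103, 117, 138, 145, 163, 171, 179, 191, 217] ⇒ [17, 27, 56, 63, 72, 88, 97, 106, 120, 141, 148, 166, 174, 182, 194, 220]

All cut coordinates (distinct, sorted): [17, 27, 35, 47, 56, 63, 72, 88, 97, 106, 113, 120, 130, 141, 148, 155, 166, 174, 182, 194, 220]

Fragment lengths:
  [0,17): 17 bp
  [17,27): 10 bp
  [27,35): 8 bp
  [35,47): 12 bp
  [47,56): 9 bp
  [56,63): 7 bp
  [63,72): 9 bp
  [72,88): 16 bp
  [88,97): 9 bp
  [97,106): 9 bp
  [106,113): 7 bp
  [113,120): 7 bp
  [120,130): 10 bp
  [130,141): 11 bp
  [141,148): 7 bp
  [148,155): 7 bp
  [155,166): 11 bp
  [166,174): 8 bp
  [174,182): 8 bp
  [182,194): 12 bp
  [194,220): 26 bp
  [220,226): 6 bp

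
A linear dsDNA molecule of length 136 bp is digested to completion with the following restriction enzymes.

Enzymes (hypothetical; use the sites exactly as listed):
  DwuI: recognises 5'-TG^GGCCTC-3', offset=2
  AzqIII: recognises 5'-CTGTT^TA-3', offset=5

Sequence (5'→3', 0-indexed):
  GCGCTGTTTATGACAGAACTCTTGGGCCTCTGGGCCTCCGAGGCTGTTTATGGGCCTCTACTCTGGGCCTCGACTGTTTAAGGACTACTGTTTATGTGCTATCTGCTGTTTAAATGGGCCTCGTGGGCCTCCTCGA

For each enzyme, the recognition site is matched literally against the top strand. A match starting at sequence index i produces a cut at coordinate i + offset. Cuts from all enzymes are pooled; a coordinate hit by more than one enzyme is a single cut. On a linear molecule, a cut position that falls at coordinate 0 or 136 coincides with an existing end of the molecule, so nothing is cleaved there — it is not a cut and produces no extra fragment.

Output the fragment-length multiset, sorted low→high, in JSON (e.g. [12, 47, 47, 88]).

[4,6,8,8,9,11,13,13,14,16,16,18]

Per-enzyme occurrences:
  DwuI TGGGCCTC/2: at [22, 30, 50, 63, 114, 123] ⇒ [24, 32, 52, 65, 116, 125]
  AzqIII CTGTTTA/5: at [3, 43, 73, 87, 105] ⇒ [8, 48, 78, 92, 110]

Pooled cuts: [8, 24, 32, 48, 52, 65, 78, 92, 110, 116, 125]

Fragment lengths:
  [0,8): 8 bp
  [8,24): 16 bp
  [24,32): 8 bp
  [32,48): 16 bp
  [48,52): 4 bp
  [52,65): 13 bp
  [65,78): 13 bp
  [78,92): 14 bp
  [92,110): 18 bp
  [110,116): 6 bp
  [116,125): 9 bp
  [125,136): 11 bp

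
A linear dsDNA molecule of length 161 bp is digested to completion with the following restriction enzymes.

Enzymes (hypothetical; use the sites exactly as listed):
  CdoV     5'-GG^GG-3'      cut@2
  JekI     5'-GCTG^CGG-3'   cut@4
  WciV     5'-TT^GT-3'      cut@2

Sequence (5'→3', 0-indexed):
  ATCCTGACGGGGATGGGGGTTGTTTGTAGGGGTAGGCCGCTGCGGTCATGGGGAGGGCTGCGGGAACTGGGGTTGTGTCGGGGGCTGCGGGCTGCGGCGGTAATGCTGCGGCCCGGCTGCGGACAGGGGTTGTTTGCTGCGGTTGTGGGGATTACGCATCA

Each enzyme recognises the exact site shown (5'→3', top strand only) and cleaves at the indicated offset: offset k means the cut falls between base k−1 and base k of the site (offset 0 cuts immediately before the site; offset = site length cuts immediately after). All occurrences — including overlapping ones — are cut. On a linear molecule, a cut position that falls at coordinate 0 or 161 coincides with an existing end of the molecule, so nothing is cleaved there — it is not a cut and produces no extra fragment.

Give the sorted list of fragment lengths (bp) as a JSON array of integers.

Scan for sites:
  CdoV GGGG/2: at [8, 14, 15, 28, 49, 68, 79, 80, 125, 146] ⇒ [10, 16, 17, 30, 51, 70, 81, 82, 127, 148]
  JekI GCTGCGG/4: at [38, 56, 83, 90, 104, 115, 135] ⇒ [42, 60, 87, 94, 108, 119, 139]
  WciV TTGT/2: at [19, 23, 72, 129, 142] ⇒ [21, 25, 74, 131, 144]

All cut coordinates (distinct, sorted): [10, 16, 17, 21, 25, 30, 42, 51, 60, 70, 74, 81, 82, 87, 94, 108, 119, 127, 131, 139, 144, 148]

Fragments:
  [0,10): 10 bp
  [10,16): 6 bp
  [16,17): 1 bp
  [17,21): 4 bp
  [21,25): 4 bp
  [25,30): 5 bp
  [30,42): 12 bp
  [42,51): 9 bp
  [51,60): 9 bp
  [60,70): 10 bp
  [70,74): 4 bp
  [74,81): 7 bp
  [81,82): 1 bp
  [82,87): 5 bp
  [87,94): 7 bp
  [94,108): 14 bp
  [108,119): 11 bp
  [119,127): 8 bp
  [127,131): 4 bp
  [131,139): 8 bp
  [139,144): 5 bp
  [144,148): 4 bp
  [148,161): 13 bp

[1,1,4,4,4,4,4,5,5,5,6,7,7,8,8,9,9,10,10,11,12,13,14]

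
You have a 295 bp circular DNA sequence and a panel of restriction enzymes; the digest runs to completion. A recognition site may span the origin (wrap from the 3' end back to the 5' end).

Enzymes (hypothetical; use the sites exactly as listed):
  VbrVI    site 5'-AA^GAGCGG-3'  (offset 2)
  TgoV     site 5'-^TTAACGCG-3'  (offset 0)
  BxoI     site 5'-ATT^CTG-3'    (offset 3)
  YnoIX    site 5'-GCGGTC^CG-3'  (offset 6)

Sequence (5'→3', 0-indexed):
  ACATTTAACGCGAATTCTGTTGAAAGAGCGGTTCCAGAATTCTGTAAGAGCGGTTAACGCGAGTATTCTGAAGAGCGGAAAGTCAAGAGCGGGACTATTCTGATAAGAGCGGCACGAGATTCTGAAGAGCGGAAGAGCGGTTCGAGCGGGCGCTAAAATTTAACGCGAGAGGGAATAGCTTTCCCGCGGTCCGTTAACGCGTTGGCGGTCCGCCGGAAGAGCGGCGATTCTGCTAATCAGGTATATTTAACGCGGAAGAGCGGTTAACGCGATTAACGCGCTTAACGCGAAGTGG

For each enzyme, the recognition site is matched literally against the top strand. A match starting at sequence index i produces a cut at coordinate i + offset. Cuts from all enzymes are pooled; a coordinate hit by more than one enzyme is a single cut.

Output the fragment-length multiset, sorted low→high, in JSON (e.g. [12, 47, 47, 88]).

[2,5,5,6,6,6,7,8,8,9,9,9,11,11,12,13,14,14,15,16,17,17,18,25,32]

Per-enzyme occurrences:
  VbrVI AAGAGCGG/2: at [23, 45, 70, 84, 104, 124, 132, 216, 255] ⇒ [25, 47, 72, 86, 106, 126, 134, 218, 257]
  TgoV TTAACGCG/0: at [4, 53, 159, 193, 246, 263, 272, 281] ⇒ [4, 53, 159, 193, 246, 263, 272, 281]
  BxoI ATTCTG/3: at [13, 38, 64, 96, 118, 226] ⇒ [16, 41, 67, 99, 121, 229]
  YnoIX GCGGTCCG/6: at [185, 204] ⇒ [191, 210]

Pooled cuts: [4, 16, 25, 41, 47, 53, 67, 72, 86, 99, 106, 121, 126, 134, 159, 191, 193, 210, 218, 229, 246, 257, 263, 272, 281]

Fragments:
  4→16: 12 bp
  16→25: 9 bp
  25→41: 16 bp
  41→47: 6 bp
  47→53: 6 bp
  53→67: 14 bp
  67→72: 5 bp
  72→86: 14 bp
  86→99: 13 bp
  99→106: 7 bp
  106→121: 15 bp
  121→126: 5 bp
  126→134: 8 bp
  134→159: 25 bp
  159→191: 32 bp
  191→193: 2 bp
  193→210: 17 bp
  210→218: 8 bp
  218→229: 11 bp
  229→246: 17 bp
  246→257: 11 bp
  257→263: 6 bp
  263→272: 9 bp
  272→281: 9 bp
  281→4 (wrap): 295-281+4 = 18 bp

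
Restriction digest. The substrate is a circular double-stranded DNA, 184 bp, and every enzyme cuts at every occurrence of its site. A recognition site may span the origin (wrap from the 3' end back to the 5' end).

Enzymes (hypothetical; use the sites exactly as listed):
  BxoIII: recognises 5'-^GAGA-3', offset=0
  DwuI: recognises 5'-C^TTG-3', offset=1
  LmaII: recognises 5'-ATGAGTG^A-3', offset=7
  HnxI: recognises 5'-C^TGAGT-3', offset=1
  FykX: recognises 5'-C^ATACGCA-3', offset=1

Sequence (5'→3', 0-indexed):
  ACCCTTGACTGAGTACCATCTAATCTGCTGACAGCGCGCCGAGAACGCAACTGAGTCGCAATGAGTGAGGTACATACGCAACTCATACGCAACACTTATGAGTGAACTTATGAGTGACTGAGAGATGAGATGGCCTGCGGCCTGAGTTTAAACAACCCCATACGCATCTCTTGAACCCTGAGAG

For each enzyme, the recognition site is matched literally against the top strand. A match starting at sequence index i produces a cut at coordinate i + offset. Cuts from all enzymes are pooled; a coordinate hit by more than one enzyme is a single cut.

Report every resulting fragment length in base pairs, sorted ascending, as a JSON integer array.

Per-enzyme occurrences:
  BxoIII (GAGA, off=0): starts [40, 119, 121, 126, 179, 181] → cuts [40, 119, 121, 126, 179, 181]
  DwuI (CTTG, off=1): starts [3, 169] → cuts [4, 170]
  LmaII (ATGAGTGA, off=7): starts [60, 97, 109] → cuts [67, 104, 116]
  HnxI (CTGAGT, off=1): starts [8, 50, 141] → cuts [9, 51, 142]
  FykX (CATACGCA, off=1): starts [72, 83, 158] → cuts [73, 84, 159]

All cut coordinates (distinct, sorted): [4, 9, 40, 51, 67, 73, 84, 104, 116, 119, 121, 126, 142, 159, 170, 179, 181]

Fragment lengths:
  4→9: 5 bp
  9→40: 31 bp
  40→51: 11 bp
  51→67: 16 bp
  67→73: 6 bp
  73→84: 11 bp
  84→104: 20 bp
  104→116: 12 bp
  116→119: 3 bp
  119→121: 2 bp
  121→126: 5 bp
  126→142: 16 bp
  142→159: 17 bp
  159→170: 11 bp
  170→179: 9 bp
  179→181: 2 bp
  181→4 (wrap): 184-181+4 = 7 bp

[2,2,3,5,5,6,7,9,11,11,11,12,16,16,17,20,31]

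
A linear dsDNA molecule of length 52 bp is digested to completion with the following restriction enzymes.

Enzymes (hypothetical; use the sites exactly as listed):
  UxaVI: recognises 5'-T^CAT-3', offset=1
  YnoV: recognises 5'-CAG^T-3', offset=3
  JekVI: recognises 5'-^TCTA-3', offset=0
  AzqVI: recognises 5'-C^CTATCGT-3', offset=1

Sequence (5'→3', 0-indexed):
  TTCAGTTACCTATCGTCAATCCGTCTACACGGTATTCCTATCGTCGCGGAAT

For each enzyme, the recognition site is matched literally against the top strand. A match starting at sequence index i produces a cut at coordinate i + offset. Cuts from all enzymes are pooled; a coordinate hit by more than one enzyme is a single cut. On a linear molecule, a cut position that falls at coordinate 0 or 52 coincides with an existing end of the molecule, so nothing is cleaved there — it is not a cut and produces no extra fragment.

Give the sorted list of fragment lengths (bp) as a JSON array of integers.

Per-enzyme occurrences:
  UxaVI (TCAT, off=1): no sites
  YnoV CAGT/3: at [2] ⇒ [5]
  JekVI TCTA/0: at [23] ⇒ [23]
  AzqVI CCTATCGT/1: at [8, 36] ⇒ [9, 37]

All cut coordinates (distinct, sorted): [5, 9, 23, 37]

Fragment lengths:
  [0,5): 5 bp
  [5,9): 4 bp
  [9,23): 14 bp
  [23,37): 14 bp
  [37,52): 15 bp

[4,5,14,14,15]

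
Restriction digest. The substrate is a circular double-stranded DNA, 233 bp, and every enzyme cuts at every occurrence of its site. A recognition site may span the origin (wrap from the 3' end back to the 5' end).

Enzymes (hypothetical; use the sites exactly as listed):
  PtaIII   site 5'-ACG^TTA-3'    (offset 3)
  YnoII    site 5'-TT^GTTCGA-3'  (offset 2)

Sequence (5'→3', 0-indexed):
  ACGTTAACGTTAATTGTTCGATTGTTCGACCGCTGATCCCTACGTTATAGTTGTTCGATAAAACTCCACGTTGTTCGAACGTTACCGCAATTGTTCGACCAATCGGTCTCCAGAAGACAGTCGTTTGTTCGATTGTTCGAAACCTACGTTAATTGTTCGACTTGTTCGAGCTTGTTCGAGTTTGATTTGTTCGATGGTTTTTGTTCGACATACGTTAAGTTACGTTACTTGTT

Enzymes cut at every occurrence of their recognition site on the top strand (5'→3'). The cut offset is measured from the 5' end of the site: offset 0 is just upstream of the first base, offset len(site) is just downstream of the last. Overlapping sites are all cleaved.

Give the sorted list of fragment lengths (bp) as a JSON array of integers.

[6,6,6,8,8,8,9,9,10,10,11,12,12,14,14,15,20,21,34]

Per-enzyme occurrences:
  PtaIII ACGTTA/3: at [0, 6, 41, 78, 145, 211, 221] ⇒ [3, 9, 44, 81, 148, 214, 224]
  YnoII TTGTTCGA/2: at [13, 21, 50, 70, 90, 124, 132, 152, 161, 171, 186, 200] ⇒ [15, 23, 52, 72, 92, 126, 134, 154, 163, 173, 188, 202]

All cut coordinates (distinct, sorted): [3, 9, 15, 23, 44, 52, 72, 81, 92, 126, 134, 148, 154, 163, 173, 188, 202, 214, 224]

Fragment lengths:
  3→9: 6 bp
  9→15: 6 bp
  15→23: 8 bp
  23→44: 21 bp
  44→52: 8 bp
  52→72: 20 bp
  72→81: 9 bp
  81→92: 11 bp
  92→126: 34 bp
  126→134: 8 bp
  134→148: 14 bp
  148→154: 6 bp
  154→163: 9 bp
  163→173: 10 bp
  173→188: 15 bp
  188→202: 14 bp
  202→214: 12 bp
  214→224: 10 bp
  224→3 (wrap): 233-224+3 = 12 bp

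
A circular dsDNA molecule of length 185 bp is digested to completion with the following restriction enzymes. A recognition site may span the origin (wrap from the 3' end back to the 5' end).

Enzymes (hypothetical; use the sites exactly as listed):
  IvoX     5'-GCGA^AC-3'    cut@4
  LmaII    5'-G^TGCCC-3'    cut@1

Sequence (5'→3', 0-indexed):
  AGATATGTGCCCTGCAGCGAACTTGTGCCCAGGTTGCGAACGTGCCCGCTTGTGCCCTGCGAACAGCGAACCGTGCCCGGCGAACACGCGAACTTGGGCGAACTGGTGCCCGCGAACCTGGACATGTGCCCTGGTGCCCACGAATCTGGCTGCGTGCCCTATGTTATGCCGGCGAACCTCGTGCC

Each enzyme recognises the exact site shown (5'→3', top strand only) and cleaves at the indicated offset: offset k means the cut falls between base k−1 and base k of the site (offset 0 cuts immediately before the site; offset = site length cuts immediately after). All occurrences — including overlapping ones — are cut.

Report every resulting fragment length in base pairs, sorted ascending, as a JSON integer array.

Site scan:
  IvoX (GCGAAC, off=4): starts [16, 35, 58, 65, 79, 87, 97, 111, 171] → cuts [20, 39, 62, 69, 83, 91, 101, 115, 175]
  LmaII (GTGCCC, off=1): starts [6, 24, 41, 51, 72, 105, 125, 133, 153] → cuts [7, 25, 42, 52, 73, 106, 126, 134, 154]

Pooled cuts: [7, 20, 25, 39, 42, 52, 62, 69, 73, 83, 91, 101, 106, 115, 126, 134, 154, 175]

Fragments:
  7→20: 13 bp
  20→25: 5 bp
  25→39: 14 bp
  39→42: 3 bp
  42→52: 10 bp
  52→62: 10 bp
  62→69: 7 bp
  69→73: 4 bp
  73→83: 10 bp
  83→91: 8 bp
  91→101: 10 bp
  101→106: 5 bp
  106→115: 9 bp
  115→126: 11 bp
  126→134: 8 bp
  134→154: 20 bp
  154→175: 21 bp
  175→7 (wrap): 185-175+7 = 17 bp

[3,4,5,5,7,8,8,9,10,10,10,10,11,13,14,17,20,21]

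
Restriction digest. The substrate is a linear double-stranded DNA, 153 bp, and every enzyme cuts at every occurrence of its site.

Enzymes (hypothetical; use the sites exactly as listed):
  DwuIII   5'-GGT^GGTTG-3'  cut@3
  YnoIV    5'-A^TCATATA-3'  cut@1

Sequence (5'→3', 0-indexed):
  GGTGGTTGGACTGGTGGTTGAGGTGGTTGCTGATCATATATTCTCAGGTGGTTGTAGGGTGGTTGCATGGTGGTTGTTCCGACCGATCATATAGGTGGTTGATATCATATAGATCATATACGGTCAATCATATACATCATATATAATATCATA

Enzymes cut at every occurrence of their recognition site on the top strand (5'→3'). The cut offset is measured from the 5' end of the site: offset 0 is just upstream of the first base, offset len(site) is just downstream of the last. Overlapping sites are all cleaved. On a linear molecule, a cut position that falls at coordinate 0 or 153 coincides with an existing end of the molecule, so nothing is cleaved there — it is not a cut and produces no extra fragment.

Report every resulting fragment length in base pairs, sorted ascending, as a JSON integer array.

Scan for sites:
  DwuIII (GGTGGTTG, off=3): starts [0, 12, 21, 46, 57, 68, 93] → cuts [3, 15, 24, 49, 60, 71, 96]
  YnoIV (ATCATATA, off=1): starts [32, 85, 103, 112, 126, 135] → cuts [33, 86, 104, 113, 127, 136]

All cut coordinates (distinct, sorted): [3, 15, 24, 33, 49, 60, 71, 86, 96, 104, 113, 127, 136]

Fragment lengths:
  [0,3): 3 bp
  [3,15): 12 bp
  [15,24): 9 bp
  [24,33): 9 bp
  [33,49): 16 bp
  [49,60): 11 bp
  [60,71): 11 bp
  [71,86): 15 bp
  [86,96): 10 bp
  [96,104): 8 bp
  [104,113): 9 bp
  [113,127): 14 bp
  [127,136): 9 bp
  [136,153): 17 bp

[3,8,9,9,9,9,10,11,11,12,14,15,16,17]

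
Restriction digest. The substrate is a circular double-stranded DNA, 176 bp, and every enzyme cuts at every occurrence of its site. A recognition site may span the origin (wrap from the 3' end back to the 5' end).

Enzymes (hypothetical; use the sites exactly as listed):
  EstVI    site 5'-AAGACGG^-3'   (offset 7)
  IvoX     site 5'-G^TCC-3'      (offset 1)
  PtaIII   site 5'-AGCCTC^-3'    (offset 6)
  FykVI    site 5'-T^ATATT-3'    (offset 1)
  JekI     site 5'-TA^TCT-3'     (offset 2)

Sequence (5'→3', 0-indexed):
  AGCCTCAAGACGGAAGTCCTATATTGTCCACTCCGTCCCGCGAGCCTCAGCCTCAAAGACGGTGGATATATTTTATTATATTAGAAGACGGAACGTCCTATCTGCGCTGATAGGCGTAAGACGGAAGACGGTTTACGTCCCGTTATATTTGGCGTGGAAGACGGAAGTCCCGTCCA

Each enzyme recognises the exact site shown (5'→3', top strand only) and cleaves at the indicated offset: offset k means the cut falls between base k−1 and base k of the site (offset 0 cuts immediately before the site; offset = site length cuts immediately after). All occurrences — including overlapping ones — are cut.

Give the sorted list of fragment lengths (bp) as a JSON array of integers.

Site scan:
  EstVI (AAGACGG, off=7): starts [6, 55, 84, 117, 124, 157] → cuts [13, 62, 91, 124, 131, 164]
  IvoX (GTCC, off=1): starts [15, 25, 34, 94, 136, 166, 171] → cuts [16, 26, 35, 95, 137, 167, 172]
  PtaIII (AGCCTC, off=6): starts [0, 42, 48] → cuts [6, 48, 54]
  FykVI (TATATT, off=1): starts [19, 66, 76, 143] → cuts [20, 67, 77, 144]
  JekI (TATCT, off=2): starts [98] → cuts [100]

Pooled cuts: [6, 13, 16, 20, 26, 35, 48, 54, 62, 67, 77, 91, 95, 100, 124, 131, 137, 144, 164, 167, 172]

Fragments:
  6→13: 7 bp
  13→16: 3 bp
  16→20: 4 bp
  20→26: 6 bp
  26→35: 9 bp
  35→48: 13 bp
  48→54: 6 bp
  54→62: 8 bp
  62→67: 5 bp
  67→77: 10 bp
  77→91: 14 bp
  91→95: 4 bp
  95→100: 5 bp
  100→124: 24 bp
  124→131: 7 bp
  131→137: 6 bp
  137→144: 7 bp
  144→164: 20 bp
  164→167: 3 bp
  167→172: 5 bp
  172→6 (wrap): 176-172+6 = 10 bp

[3,3,4,4,5,5,5,6,6,6,7,7,7,8,9,10,10,13,14,20,24]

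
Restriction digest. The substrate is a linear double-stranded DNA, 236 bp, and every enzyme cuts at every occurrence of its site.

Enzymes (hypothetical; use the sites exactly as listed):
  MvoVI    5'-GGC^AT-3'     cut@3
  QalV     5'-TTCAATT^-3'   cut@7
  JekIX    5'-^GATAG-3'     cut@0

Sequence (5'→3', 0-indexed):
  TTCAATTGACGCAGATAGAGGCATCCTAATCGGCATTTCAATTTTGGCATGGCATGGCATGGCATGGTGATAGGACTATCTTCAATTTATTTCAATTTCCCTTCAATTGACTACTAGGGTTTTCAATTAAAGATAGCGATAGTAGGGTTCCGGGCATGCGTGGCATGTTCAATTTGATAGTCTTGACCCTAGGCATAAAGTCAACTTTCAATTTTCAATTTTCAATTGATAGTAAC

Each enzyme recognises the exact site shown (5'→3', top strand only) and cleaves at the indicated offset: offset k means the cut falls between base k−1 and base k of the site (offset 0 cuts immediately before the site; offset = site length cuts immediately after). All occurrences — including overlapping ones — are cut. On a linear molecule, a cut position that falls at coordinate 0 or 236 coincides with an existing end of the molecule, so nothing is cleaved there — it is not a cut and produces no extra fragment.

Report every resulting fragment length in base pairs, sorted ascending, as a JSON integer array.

[1,3,5,5,5,5,5,6,6,7,7,7,9,9,9,9,10,10,11,12,18,19,19,19,20]

Site scan:
  MvoVI GGCAT/3: at [19, 31, 45, 50, 55, 60, 152, 161, 191] ⇒ [22, 34, 48, 53, 58, 63, 155, 164, 194]
  QalV TTCAATT/7: at [0, 36, 80, 90, 101, 121, 167, 206, 213, 220] ⇒ [7, 43, 87, 97, 108, 128, 174, 213, 220, 227]
  JekIX GATAG/0: at [13, 68, 131, 137, 175, 227] ⇒ [13, 68, 131, 137, 175, 227]

Pooled cuts: [7, 13, 22, 34, 43, 48, 53, 58, 63, 68, 87, 97, 108, 128, 131, 137, 155, 164, 174, 175, 194, 213, 220, 227]

Fragment lengths:
  [0,7): 7 bp
  [7,13): 6 bp
  [13,22): 9 bp
  [22,34): 12 bp
  [34,43): 9 bp
  [43,48): 5 bp
  [48,53): 5 bp
  [53,58): 5 bp
  [58,63): 5 bp
  [63,68): 5 bp
  [68,87): 19 bp
  [87,97): 10 bp
  [97,108): 11 bp
  [108,128): 20 bp
  [128,131): 3 bp
  [131,137): 6 bp
  [137,155): 18 bp
  [155,164): 9 bp
  [164,174): 10 bp
  [174,175): 1 bp
  [175,194): 19 bp
  [194,213): 19 bp
  [213,220): 7 bp
  [220,227): 7 bp
  [227,236): 9 bp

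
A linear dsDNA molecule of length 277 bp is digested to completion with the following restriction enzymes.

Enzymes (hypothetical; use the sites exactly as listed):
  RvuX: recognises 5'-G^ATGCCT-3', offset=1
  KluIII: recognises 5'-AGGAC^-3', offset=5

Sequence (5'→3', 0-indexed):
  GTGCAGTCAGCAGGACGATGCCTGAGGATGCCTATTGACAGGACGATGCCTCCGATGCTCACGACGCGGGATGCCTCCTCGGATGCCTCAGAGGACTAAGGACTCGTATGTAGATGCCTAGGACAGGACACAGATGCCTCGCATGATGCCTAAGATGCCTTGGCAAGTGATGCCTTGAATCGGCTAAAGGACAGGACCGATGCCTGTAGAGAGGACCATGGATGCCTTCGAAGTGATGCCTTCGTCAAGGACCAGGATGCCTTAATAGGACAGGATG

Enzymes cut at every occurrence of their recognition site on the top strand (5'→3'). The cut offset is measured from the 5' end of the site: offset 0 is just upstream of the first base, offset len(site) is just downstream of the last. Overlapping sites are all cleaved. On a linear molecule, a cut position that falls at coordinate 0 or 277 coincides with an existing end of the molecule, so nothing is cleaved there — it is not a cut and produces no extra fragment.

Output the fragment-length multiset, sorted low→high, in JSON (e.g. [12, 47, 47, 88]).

[1,1,2,4,4,5,5,5,6,7,9,10,10,11,12,12,14,14,15,15,16,17,17,17,23,25]

Scan for sites:
  RvuX GATGCCT/1: at [16, 26, 44, 69, 81, 112, 132, 144, 153, 168, 198, 220, 234, 255] ⇒ [17, 27, 45, 70, 82, 113, 133, 145, 154, 169, 199, 221, 235, 256]
  KluIII AGGAC/5: at [11, 39, 91, 98, 119, 124, 187, 192, 211, 247, 266] ⇒ [16, 44, 96, 103, 124, 129, 192, 197, 216, 252, 271]

All cut coordinates (distinct, sorted): [16, 17, 27, 44, 45, 70, 82, 96, 103, 113, 124, 129, 133, 145, 154, 169, 192, 197, 199, 216, 221, 235, 252, 256, 271]

Fragments:
  [0,16): 16 bp
  [16,17): 1 bp
  [17,27): 10 bp
  [27,44): 17 bp
  [44,45): 1 bp
  [45,70): 25 bp
  [70,82): 12 bp
  [82,96): 14 bp
  [96,103): 7 bp
  [103,113): 10 bp
  [113,124): 11 bp
  [124,129): 5 bp
  [129,133): 4 bp
  [133,145): 12 bp
  [145,154): 9 bp
  [154,169): 15 bp
  [169,192): 23 bp
  [192,197): 5 bp
  [197,199): 2 bp
  [199,216): 17 bp
  [216,221): 5 bp
  [221,235): 14 bp
  [235,252): 17 bp
  [252,256): 4 bp
  [256,271): 15 bp
  [271,277): 6 bp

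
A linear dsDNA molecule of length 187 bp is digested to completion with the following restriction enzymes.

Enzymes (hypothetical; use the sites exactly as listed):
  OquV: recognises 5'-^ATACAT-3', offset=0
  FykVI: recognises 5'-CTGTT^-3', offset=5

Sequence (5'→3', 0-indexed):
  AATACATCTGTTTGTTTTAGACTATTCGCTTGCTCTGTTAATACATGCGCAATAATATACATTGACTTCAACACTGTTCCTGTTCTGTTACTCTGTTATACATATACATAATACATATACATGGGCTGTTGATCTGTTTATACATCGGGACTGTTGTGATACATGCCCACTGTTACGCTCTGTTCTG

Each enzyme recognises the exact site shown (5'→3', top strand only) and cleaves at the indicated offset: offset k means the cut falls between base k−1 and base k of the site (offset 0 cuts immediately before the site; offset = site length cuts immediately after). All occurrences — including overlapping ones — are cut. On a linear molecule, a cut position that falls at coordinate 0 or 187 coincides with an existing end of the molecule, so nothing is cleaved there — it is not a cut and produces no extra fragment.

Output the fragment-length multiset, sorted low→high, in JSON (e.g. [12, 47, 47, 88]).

[1,1,1,3,3,5,6,6,6,7,8,8,10,11,14,16,16,16,22,27]

Per-enzyme occurrences:
  OquV ATACAT/0: at [1, 40, 56, 97, 103, 110, 116, 139, 158] ⇒ [1, 40, 56, 97, 103, 110, 116, 139, 158]
  FykVI CTGTT/5: at [7, 34, 73, 79, 84, 92, 125, 133, 150, 169, 179] ⇒ [12, 39, 78, 84, 89, 97, 130, 138, 155, 174, 184]

Pooled cuts: [1, 12, 39, 40, 56, 78, 84, 89, 97, 103, 110, 116, 130, 138, 139, 155, 158, 174, 184]

Fragments:
  [0,1): 1 bp
  [1,12): 11 bp
  [12,39): 27 bp
  [39,40): 1 bp
  [40,56): 16 bp
  [56,78): 22 bp
  [78,84): 6 bp
  [84,89): 5 bp
  [89,97): 8 bp
  [97,103): 6 bp
  [103,110): 7 bp
  [110,116): 6 bp
  [116,130): 14 bp
  [130,138): 8 bp
  [138,139): 1 bp
  [139,155): 16 bp
  [155,158): 3 bp
  [158,174): 16 bp
  [174,184): 10 bp
  [184,187): 3 bp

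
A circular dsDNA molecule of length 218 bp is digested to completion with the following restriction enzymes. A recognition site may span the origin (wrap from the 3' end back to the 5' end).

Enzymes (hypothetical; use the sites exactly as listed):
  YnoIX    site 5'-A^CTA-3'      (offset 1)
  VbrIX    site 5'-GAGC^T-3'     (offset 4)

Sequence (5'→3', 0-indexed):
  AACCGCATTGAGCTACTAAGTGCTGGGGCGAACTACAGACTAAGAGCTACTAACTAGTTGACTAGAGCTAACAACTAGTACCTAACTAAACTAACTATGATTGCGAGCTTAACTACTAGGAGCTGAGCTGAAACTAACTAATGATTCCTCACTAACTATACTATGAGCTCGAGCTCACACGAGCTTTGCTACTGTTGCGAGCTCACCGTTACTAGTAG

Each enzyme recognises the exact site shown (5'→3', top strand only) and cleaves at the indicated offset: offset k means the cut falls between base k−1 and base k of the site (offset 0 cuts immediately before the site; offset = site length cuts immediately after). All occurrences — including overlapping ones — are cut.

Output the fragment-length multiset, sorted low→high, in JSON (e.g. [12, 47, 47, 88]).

[2,2,3,4,4,4,4,4,5,5,5,5,6,6,7,7,8,8,8,8,9,10,11,14,14,17,18,20]

Site scan:
  YnoIX (ACTA, off=1): starts [14, 31, 38, 48, 52, 60, 73, 84, 89, 93, 111, 114, 132, 136, 150, 154, 159, 210] → cuts [15, 32, 39, 49, 53, 61, 74, 85, 90, 94, 112, 115, 133, 137, 151, 155, 160, 211]
  VbrIX (GAGCT, off=4): starts [9, 43, 64, 104, 119, 124, 164, 170, 180, 198] → cuts [13, 47, 68, 108, 123, 128, 168, 174, 184, 202]

All cut coordinates (distinct, sorted): [13, 15, 32, 39, 47, 49, 53, 61, 68, 74, 85, 90, 94, 108, 112, 115, 123, 128, 133, 137, 151, 155, 160, 168, 174, 184, 202, 211]

Fragments:
  13→15: 2 bp
  15→32: 17 bp
  32→39: 7 bp
  39→47: 8 bp
  47→49: 2 bp
  49→53: 4 bp
  53→61: 8 bp
  61→68: 7 bp
  68→74: 6 bp
  74→85: 11 bp
  85→90: 5 bp
  90→94: 4 bp
  94→108: 14 bp
  108→112: 4 bp
  112→115: 3 bp
  115→123: 8 bp
  123→128: 5 bp
  128→133: 5 bp
  133→137: 4 bp
  137→151: 14 bp
  151→155: 4 bp
  155→160: 5 bp
  160→168: 8 bp
  168→174: 6 bp
  174→184: 10 bp
  184→202: 18 bp
  202→211: 9 bp
  211→13 (wrap): 218-211+13 = 20 bp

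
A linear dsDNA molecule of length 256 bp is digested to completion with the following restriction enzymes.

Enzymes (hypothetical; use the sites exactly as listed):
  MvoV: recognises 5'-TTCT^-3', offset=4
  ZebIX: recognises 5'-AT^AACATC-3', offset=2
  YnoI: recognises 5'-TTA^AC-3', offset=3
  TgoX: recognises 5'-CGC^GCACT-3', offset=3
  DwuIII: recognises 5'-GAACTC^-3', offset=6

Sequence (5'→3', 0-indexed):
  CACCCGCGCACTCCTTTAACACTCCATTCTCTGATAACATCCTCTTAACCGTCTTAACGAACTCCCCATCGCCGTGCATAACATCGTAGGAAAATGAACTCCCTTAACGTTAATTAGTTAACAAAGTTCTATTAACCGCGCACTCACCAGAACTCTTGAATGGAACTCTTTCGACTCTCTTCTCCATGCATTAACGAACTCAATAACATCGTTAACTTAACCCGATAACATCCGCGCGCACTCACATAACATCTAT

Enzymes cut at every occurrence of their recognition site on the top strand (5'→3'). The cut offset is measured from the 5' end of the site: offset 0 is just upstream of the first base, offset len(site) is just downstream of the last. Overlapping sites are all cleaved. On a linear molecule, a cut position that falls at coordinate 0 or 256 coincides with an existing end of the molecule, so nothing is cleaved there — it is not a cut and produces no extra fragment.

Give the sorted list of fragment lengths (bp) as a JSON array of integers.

Scan for sites:
  MvoV (TTCT, off=4): starts [26, 126, 179] → cuts [30, 130, 183]
  ZebIX (ATAACATC, off=2): starts [33, 77, 202, 224, 245] → cuts [35, 79, 204, 226, 247]
  YnoI (TTAAC, off=3): starts [15, 44, 53, 103, 117, 131, 190, 211, 216] → cuts [18, 47, 56, 106, 120, 134, 193, 214, 219]
  TgoX (CGCGCACT, off=3): starts [4, 136, 234] → cuts [7, 139, 237]
  DwuIII (GAACTC, off=6): starts [58, 95, 149, 162, 195] → cuts [64, 101, 155, 168, 201]

All cut coordinates (distinct, sorted): [7, 18, 30, 35, 47, 56, 64, 79, 101, 106, 120, 130, 134, 139, 155, 168, 183, 193, 201, 204, 214, 219, 226, 237, 247]

Fragments:
  [0,7): 7 bp
  [7,18): 11 bp
  [18,30): 12 bp
  [30,35): 5 bp
  [35,47): 12 bp
  [47,56): 9 bp
  [56,64): 8 bp
  [64,79): 15 bp
  [79,101): 22 bp
  [101,106): 5 bp
  [106,120): 14 bp
  [120,130): 10 bp
  [130,134): 4 bp
  [134,139): 5 bp
  [139,155): 16 bp
  [155,168): 13 bp
  [168,183): 15 bp
  [183,193): 10 bp
  [193,201): 8 bp
  [201,204): 3 bp
  [204,214): 10 bp
  [214,219): 5 bp
  [219,226): 7 bp
  [226,237): 11 bp
  [237,247): 10 bp
  [247,256): 9 bp

[3,4,5,5,5,5,7,7,8,8,9,9,10,10,10,10,11,11,12,12,13,14,15,15,16,22]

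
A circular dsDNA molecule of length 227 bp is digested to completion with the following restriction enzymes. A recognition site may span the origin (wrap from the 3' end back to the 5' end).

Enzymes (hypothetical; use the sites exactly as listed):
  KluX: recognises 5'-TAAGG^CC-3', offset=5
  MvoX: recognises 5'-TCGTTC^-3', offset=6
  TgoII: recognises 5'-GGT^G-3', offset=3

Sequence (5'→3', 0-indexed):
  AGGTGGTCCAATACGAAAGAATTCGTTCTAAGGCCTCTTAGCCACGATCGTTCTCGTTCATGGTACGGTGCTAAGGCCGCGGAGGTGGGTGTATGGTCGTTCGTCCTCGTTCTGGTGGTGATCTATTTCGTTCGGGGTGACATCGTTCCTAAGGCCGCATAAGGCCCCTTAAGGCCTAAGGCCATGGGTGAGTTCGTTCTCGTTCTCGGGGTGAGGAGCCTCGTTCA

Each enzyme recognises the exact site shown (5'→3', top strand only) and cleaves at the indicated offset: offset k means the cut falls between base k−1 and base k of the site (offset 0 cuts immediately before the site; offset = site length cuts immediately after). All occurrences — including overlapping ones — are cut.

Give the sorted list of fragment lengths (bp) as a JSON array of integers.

Scan for sites:
  KluX TAAGGCC/5: at [28, 71, 149, 159, 169, 176] ⇒ [33, 76, 154, 164, 174, 181]
  MvoX TCGTTC/6: at [22, 47, 53, 96, 106, 127, 142, 193, 199, 220] ⇒ [28, 53, 59, 102, 112, 133, 148, 199, 205, 226]
  TgoII GGTG/3: at [1, 66, 83, 87, 113, 116, 135, 186, 209] ⇒ [4, 69, 86, 90, 116, 119, 138, 189, 212]

Pooled cuts: [4, 28, 33, 53, 59, 69, 76, 86, 90, 102, 112, 116, 119, 133, 138, 148, 154, 164, 174, 181, 189, 199, 205, 212, 226]

Fragment lengths:
  4→28: 24 bp
  28→33: 5 bp
  33→53: 20 bp
  53→59: 6 bp
  59→69: 10 bp
  69→76: 7 bp
  76→86: 10 bp
  86→90: 4 bp
  90→102: 12 bp
  102→112: 10 bp
  112→116: 4 bp
  116→119: 3 bp
  119→133: 14 bp
  133→138: 5 bp
  138→148: 10 bp
  148→154: 6 bp
  154→164: 10 bp
  164→174: 10 bp
  174→181: 7 bp
  181→189: 8 bp
  189→199: 10 bp
  199→205: 6 bp
  205→212: 7 bp
  212→226: 14 bp
  226→4 (wrap): 227-226+4 = 5 bp

[3,4,4,5,5,5,6,6,6,7,7,7,8,10,10,10,10,10,10,10,12,14,14,20,24]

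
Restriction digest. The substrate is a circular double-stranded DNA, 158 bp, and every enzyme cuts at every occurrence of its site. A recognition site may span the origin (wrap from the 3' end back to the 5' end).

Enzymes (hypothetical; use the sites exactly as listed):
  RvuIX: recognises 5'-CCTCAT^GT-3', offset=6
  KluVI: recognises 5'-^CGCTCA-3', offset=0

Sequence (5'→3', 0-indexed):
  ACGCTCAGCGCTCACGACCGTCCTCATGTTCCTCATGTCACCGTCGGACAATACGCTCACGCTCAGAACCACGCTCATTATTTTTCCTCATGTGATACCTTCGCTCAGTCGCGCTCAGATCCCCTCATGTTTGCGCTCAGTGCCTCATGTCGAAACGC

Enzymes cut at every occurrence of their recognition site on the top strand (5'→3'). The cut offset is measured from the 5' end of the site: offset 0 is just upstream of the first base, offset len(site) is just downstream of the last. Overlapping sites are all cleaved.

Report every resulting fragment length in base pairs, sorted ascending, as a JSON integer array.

Scan for sites:
  RvuIX (CCTCATGT, off=6): starts [21, 30, 85, 122, 142] → cuts [27, 36, 91, 128, 148]
  KluVI (CGCTCA, off=0): starts [1, 8, 53, 59, 71, 101, 111, 133] → cuts [1, 8, 53, 59, 71, 101, 111, 133]

Pooled cuts: [1, 8, 27, 36, 53, 59, 71, 91, 101, 111, 128, 133, 148]

Fragment lengths:
  1→8: 7 bp
  8→27: 19 bp
  27→36: 9 bp
  36→53: 17 bp
  53→59: 6 bp
  59→71: 12 bp
  71→91: 20 bp
  91→101: 10 bp
  101→111: 10 bp
  111→128: 17 bp
  128→133: 5 bp
  133→148: 15 bp
  148→1 (wrap): 158-148+1 = 11 bp

[5,6,7,9,10,10,11,12,15,17,17,19,20]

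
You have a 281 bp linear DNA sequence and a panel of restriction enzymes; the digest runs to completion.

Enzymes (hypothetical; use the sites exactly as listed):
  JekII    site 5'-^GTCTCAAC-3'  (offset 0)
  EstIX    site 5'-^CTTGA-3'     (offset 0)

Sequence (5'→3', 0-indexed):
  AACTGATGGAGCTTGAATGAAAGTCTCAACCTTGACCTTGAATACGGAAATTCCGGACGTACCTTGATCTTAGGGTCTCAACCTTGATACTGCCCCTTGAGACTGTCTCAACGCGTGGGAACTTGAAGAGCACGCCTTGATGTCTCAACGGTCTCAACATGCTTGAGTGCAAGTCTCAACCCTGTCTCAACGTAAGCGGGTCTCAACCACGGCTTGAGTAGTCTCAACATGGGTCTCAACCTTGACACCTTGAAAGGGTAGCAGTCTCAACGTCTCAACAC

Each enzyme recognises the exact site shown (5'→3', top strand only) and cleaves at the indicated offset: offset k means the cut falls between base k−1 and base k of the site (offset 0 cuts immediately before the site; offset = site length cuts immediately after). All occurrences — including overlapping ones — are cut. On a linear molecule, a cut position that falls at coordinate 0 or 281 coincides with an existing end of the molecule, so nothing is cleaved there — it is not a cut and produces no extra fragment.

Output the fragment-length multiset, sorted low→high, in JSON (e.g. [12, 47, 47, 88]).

Per-enzyme occurrences:
  JekII (GTCTCAAC, off=0): starts [22, 74, 104, 141, 150, 172, 183, 199, 220, 232, 263, 271] → cuts [22, 74, 104, 141, 150, 172, 183, 199, 220, 232, 263, 271]
  EstIX (CTTGA, off=0): starts [11, 30, 36, 62, 82, 95, 121, 135, 161, 212, 240, 248] → cuts [11, 30, 36, 62, 82, 95, 121, 135, 161, 212, 240, 248]

All cut coordinates (distinct, sorted): [11, 22, 30, 36, 62, 74, 82, 95, 104, 121, 135, 141, 150, 161, 172, 183, 199, 212, 220, 232, 240, 248, 263, 271]

Fragment lengths:
  [0,11): 11 bp
  [11,22): 11 bp
  [22,30): 8 bp
  [30,36): 6 bp
  [36,62): 26 bp
  [62,74): 12 bp
  [74,82): 8 bp
  [82,95): 13 bp
  [95,104): 9 bp
  [104,121): 17 bp
  [121,135): 14 bp
  [135,141): 6 bp
  [141,150): 9 bp
  [150,161): 11 bp
  [161,172): 11 bp
  [172,183): 11 bp
  [183,199): 16 bp
  [199,212): 13 bp
  [212,220): 8 bp
  [220,232): 12 bp
  [232,240): 8 bp
  [240,248): 8 bp
  [248,263): 15 bp
  [263,271): 8 bp
  [271,281): 10 bp

[6,6,8,8,8,8,8,8,9,9,10,11,11,11,11,11,12,12,13,13,14,15,16,17,26]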